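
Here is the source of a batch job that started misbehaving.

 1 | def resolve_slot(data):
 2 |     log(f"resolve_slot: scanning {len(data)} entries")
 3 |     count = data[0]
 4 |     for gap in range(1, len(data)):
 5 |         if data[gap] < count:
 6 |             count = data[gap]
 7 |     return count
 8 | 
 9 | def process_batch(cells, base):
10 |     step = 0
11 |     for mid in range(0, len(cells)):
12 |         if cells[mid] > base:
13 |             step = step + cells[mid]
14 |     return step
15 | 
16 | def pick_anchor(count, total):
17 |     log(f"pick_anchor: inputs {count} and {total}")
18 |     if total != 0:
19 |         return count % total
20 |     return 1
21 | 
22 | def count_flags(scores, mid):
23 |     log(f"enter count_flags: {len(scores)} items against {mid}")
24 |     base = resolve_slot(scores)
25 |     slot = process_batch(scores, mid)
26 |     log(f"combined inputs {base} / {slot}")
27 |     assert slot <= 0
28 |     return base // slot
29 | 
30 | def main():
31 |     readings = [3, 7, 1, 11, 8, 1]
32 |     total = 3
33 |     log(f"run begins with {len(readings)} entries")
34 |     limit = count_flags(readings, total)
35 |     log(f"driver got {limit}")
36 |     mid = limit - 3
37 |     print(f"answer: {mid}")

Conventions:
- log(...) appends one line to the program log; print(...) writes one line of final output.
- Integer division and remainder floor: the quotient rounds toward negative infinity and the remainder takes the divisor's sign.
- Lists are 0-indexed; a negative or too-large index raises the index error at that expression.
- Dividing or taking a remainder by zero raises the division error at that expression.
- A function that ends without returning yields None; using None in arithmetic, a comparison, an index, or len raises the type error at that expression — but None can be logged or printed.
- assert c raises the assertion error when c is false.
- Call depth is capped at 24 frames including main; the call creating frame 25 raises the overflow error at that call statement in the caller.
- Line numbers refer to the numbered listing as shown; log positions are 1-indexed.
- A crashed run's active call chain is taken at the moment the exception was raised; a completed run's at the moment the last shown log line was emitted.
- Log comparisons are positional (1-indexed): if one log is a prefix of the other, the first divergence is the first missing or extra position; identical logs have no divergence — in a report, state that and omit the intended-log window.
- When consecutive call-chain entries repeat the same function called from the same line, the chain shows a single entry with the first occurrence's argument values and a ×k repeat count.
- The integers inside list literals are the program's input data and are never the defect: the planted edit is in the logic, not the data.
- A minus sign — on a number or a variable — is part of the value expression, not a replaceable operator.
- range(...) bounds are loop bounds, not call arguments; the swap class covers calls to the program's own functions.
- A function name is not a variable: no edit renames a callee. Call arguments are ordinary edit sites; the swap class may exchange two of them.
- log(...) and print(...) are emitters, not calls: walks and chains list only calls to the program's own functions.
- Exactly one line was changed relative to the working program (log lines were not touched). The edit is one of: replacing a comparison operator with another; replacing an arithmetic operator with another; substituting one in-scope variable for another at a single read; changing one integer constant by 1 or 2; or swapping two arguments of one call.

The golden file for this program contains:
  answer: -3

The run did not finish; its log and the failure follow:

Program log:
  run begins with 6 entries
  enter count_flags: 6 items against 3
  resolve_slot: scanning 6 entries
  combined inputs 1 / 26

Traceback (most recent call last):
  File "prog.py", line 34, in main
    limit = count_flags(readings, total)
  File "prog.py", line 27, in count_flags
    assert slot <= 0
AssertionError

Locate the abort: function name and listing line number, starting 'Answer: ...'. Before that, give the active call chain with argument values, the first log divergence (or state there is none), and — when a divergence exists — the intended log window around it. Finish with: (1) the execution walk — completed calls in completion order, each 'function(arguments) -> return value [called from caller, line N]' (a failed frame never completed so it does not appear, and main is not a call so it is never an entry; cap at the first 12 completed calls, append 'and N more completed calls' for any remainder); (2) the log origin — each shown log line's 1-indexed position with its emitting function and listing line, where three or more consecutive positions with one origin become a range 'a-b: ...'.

Answer: the error was raised in count_flags, line 27.
Key observation: After 4 matching log lines the faulty run goes silent, while the working version continues with 'driver got 0'.
Call chain: main -> count_flags([3, 7, 1, 11, 8, 1], 3) (called at line 34).
First divergence: position 5 (shown log ended at 4 lines; the working version continues: 'driver got 0').
Intended log window:
  3: resolve_slot: scanning 6 entries
  4: combined inputs 1 / 26
  5: driver got 0
Execution walk:
  resolve_slot([3, 7, 1, 11, 8, 1]) -> 1  [called from count_flags, line 24]
  process_batch([3, 7, 1, 11, 8, 1], 3) -> 26  [called from count_flags, line 25]
Log origin:
  1: from main, line 33
  2: from count_flags, line 23
  3: from resolve_slot, line 2
  4: from count_flags, line 26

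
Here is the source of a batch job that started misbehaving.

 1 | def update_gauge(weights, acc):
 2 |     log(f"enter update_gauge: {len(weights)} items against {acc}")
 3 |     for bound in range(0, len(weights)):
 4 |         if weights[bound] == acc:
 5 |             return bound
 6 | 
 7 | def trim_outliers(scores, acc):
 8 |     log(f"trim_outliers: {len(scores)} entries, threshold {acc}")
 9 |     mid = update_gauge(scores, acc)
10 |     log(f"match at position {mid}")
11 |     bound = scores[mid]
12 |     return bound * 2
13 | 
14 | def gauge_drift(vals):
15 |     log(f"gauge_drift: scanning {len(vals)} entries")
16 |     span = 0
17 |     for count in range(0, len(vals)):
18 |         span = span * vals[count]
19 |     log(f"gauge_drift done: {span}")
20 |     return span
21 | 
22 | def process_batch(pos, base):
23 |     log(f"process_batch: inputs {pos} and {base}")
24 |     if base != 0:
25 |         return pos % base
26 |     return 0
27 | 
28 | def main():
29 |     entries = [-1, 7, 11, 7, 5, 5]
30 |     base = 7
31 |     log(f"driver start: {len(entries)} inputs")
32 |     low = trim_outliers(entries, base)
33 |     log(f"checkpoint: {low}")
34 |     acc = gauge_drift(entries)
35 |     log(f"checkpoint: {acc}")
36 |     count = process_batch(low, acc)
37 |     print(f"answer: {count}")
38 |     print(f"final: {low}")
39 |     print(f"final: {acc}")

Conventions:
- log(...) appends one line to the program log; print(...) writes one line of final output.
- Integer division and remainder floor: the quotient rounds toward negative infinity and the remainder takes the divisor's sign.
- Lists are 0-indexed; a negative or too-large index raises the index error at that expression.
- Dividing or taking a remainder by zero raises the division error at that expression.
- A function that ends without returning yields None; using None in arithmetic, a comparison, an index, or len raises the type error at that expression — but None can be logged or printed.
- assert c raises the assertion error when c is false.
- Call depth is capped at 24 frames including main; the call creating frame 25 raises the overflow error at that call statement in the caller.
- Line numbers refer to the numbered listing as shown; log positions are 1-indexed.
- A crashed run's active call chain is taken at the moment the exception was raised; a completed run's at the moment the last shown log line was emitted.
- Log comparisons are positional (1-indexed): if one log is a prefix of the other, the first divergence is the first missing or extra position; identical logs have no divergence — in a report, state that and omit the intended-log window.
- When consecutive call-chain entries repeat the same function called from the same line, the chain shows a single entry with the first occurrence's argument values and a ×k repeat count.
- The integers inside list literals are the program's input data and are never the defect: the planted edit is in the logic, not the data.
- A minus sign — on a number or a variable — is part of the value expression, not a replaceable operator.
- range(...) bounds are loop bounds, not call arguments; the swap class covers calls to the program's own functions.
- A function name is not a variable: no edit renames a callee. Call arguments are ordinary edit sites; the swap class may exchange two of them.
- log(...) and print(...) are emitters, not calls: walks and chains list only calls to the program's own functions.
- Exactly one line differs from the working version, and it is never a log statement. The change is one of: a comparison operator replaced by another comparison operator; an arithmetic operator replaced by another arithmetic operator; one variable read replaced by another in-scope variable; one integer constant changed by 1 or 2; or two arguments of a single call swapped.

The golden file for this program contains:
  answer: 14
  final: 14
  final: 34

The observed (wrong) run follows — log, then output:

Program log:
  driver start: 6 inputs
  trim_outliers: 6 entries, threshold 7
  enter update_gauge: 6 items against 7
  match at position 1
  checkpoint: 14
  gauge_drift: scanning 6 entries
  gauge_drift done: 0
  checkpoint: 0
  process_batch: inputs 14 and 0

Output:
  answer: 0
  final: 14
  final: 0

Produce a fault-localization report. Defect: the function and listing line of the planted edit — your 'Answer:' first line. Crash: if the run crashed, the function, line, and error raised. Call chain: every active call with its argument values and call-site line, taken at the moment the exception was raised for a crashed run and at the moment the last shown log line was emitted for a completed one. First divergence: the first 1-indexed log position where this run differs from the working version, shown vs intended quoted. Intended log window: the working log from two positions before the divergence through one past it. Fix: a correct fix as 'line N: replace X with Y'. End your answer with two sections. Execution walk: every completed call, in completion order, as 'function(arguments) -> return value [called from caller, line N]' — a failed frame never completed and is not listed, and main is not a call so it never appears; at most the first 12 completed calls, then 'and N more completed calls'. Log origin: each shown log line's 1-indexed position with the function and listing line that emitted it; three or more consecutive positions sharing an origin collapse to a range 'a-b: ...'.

Answer: the defect is in gauge_drift at line 18.
Key fact: The log first diverges at position 7: the faulty run prints 'gauge_drift done: 0' where the working version prints 'gauge_drift done: 34'.
Call chain: main -> process_batch(14, 0) (called at line 36).
First divergence: at position 7 the run shows 'gauge_drift done: 0' where the working version logs 'gauge_drift done: 34'.
Intended log window:
  5: checkpoint: 14
  6: gauge_drift: scanning 6 entries
  7: gauge_drift done: 34
  8: checkpoint: 34
Execution walk:
  update_gauge([-1, 7, 11, 7, 5, 5], 7) -> 1  [called from trim_outliers, line 9]
  trim_outliers([-1, 7, 11, 7, 5, 5], 7) -> 14  [called from main, line 32]
  gauge_drift([-1, 7, 11, 7, 5, 5]) -> 0  [called from main, line 34]
  process_batch(14, 0) -> 0  [called from main, line 36]
Log origin:
  1: logged in main at line 31
  2: logged in trim_outliers at line 8
  3: logged in update_gauge at line 2
  4: logged in trim_outliers at line 10
  5: logged in main at line 33
  6: logged in gauge_drift at line 15
  7: logged in gauge_drift at line 19
  8: logged in main at line 35
  9: logged in process_batch at line 23
A correct fix: line 18: replace `*` with `+`.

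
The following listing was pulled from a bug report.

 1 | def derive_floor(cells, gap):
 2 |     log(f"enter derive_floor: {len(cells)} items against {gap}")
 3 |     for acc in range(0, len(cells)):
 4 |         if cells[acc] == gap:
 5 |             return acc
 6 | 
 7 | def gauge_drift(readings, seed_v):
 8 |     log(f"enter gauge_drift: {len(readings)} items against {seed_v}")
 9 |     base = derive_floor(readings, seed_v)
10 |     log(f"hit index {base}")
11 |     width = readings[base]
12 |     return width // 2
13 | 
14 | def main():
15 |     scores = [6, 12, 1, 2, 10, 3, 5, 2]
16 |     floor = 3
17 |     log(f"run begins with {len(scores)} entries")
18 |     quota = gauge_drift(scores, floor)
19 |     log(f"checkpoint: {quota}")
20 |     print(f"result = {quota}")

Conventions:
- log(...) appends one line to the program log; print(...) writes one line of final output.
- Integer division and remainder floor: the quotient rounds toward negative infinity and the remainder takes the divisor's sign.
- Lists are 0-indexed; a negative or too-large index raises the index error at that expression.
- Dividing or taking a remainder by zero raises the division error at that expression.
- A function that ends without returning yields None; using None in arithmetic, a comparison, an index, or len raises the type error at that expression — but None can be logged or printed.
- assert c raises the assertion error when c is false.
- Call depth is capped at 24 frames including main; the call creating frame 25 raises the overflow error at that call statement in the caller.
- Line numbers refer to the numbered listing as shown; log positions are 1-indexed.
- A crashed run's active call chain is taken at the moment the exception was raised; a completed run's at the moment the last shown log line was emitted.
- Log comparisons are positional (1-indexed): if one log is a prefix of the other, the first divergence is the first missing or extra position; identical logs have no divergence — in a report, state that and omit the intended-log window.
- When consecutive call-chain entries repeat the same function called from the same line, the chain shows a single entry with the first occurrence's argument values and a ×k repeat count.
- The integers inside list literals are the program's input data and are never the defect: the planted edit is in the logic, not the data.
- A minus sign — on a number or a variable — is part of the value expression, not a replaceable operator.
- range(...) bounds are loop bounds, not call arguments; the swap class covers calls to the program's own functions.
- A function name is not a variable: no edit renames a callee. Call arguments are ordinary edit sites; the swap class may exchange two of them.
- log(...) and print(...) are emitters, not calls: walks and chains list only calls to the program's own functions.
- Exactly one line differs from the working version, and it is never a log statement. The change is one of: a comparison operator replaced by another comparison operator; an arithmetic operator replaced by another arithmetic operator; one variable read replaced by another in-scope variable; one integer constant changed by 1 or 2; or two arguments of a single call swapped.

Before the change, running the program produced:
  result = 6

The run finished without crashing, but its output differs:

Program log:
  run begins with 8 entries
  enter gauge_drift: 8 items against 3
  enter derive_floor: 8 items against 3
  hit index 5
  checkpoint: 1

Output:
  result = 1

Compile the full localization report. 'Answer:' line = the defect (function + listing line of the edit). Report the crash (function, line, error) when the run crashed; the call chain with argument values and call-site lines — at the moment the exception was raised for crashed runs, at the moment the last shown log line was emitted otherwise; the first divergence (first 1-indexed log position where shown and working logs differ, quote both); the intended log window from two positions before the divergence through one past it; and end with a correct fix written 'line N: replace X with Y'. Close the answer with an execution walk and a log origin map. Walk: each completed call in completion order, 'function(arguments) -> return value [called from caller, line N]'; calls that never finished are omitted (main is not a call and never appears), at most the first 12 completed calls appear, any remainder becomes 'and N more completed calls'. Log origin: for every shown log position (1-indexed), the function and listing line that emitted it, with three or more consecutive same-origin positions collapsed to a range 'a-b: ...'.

Answer: the defect is in gauge_drift at line 12.
The tell: The earliest visible damage is log position 5 — 'checkpoint: 1' rather than the intended 'checkpoint: 6'.
Call chain: main.
First divergence: position 5 — the shown line 'checkpoint: 1' should read 'checkpoint: 6'.
Intended log window:
  3: enter derive_floor: 8 items against 3
  4: hit index 5
  5: checkpoint: 6
Execution walk:
  derive_floor([6, 12, 1, 2, 10, 3, 5, 2], 3) -> 5  [called from gauge_drift, line 9]
  gauge_drift([6, 12, 1, 2, 10, 3, 5, 2], 3) -> 1  [called from main, line 18]
Origin of each log line:
  1 — main, line 17
  2 — gauge_drift, line 8
  3 — derive_floor, line 2
  4 — gauge_drift, line 10
  5 — main, line 19
A correct fix: line 12: replace `//` with `*`.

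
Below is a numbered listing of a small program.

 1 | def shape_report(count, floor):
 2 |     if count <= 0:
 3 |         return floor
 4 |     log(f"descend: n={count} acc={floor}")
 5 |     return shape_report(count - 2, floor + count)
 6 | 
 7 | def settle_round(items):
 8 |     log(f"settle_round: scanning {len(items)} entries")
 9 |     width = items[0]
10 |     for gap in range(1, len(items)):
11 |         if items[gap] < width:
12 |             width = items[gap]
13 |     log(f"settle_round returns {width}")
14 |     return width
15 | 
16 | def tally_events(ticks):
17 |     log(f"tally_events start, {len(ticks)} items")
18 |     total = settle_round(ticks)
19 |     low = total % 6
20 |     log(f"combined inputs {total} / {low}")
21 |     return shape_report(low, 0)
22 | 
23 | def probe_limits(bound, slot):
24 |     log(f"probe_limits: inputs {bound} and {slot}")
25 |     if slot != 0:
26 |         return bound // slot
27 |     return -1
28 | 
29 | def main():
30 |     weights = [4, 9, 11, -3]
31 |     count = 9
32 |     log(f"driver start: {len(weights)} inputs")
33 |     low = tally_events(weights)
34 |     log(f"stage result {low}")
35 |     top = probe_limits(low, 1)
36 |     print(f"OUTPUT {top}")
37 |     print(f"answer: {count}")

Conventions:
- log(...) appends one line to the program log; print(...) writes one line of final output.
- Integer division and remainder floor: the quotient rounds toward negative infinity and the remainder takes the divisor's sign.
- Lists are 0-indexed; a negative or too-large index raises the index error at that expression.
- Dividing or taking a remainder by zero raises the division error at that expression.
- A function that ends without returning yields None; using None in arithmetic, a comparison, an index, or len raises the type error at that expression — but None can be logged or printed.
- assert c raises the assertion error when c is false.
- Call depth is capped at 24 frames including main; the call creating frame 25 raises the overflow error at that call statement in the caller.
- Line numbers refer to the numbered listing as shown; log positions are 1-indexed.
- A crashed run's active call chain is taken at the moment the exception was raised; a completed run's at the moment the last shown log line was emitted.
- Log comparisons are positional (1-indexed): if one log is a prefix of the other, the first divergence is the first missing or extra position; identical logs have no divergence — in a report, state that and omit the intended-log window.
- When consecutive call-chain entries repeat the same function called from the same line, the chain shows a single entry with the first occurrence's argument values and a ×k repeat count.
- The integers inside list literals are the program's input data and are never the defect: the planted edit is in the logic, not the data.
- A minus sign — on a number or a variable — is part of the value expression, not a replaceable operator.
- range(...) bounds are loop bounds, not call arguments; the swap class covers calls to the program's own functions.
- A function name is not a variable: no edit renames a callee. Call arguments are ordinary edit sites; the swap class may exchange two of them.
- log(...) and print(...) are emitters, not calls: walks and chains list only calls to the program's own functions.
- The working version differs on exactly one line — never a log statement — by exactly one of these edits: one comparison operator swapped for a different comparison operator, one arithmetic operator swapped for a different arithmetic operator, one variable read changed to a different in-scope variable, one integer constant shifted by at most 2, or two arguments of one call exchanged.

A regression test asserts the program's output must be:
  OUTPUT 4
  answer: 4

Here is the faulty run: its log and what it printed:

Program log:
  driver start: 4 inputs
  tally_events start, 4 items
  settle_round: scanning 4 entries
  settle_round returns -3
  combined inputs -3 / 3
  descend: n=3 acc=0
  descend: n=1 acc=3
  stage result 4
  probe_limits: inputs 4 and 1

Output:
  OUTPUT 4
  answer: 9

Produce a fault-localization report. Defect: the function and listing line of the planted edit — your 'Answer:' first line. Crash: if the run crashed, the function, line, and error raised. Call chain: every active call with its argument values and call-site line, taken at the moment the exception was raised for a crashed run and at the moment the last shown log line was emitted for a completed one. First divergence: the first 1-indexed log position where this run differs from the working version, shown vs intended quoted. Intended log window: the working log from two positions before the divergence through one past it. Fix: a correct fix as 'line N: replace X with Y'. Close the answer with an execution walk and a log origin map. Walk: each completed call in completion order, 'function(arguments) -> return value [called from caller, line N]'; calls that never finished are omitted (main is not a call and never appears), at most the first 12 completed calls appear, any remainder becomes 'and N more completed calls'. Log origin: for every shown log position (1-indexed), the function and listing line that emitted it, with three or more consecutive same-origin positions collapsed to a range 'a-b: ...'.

Answer: the defect is in main at line 37.
Core observation: No log line changed; the fault shows up purely in the output.
Call chain: main -> probe_limits(4, 1) (called at line 35).
First divergence: none (the log streams are identical).
Execution walk:
  settle_round([4, 9, 11, -3]) -> -3  [called from tally_events, line 18]
  shape_report(-1, 4) -> 4  [called from shape_report, line 5]
  shape_report(1, 3) -> 4  [called from shape_report, line 5]
  shape_report(3, 0) -> 4  [called from tally_events, line 21]
  tally_events([4, 9, 11, -3]) -> 4  [called from main, line 33]
  probe_limits(4, 1) -> 4  [called from main, line 35]
Log origins:
  1: logged in main at line 32
  2: logged in tally_events at line 17
  3: logged in settle_round at line 8
  4: logged in settle_round at line 13
  5: logged in tally_events at line 20
  6: logged in shape_report at line 4
  7: logged in shape_report at line 4
  8: logged in main at line 34
  9: logged in probe_limits at line 24
A correct fix: line 37: replace `count` with `low`.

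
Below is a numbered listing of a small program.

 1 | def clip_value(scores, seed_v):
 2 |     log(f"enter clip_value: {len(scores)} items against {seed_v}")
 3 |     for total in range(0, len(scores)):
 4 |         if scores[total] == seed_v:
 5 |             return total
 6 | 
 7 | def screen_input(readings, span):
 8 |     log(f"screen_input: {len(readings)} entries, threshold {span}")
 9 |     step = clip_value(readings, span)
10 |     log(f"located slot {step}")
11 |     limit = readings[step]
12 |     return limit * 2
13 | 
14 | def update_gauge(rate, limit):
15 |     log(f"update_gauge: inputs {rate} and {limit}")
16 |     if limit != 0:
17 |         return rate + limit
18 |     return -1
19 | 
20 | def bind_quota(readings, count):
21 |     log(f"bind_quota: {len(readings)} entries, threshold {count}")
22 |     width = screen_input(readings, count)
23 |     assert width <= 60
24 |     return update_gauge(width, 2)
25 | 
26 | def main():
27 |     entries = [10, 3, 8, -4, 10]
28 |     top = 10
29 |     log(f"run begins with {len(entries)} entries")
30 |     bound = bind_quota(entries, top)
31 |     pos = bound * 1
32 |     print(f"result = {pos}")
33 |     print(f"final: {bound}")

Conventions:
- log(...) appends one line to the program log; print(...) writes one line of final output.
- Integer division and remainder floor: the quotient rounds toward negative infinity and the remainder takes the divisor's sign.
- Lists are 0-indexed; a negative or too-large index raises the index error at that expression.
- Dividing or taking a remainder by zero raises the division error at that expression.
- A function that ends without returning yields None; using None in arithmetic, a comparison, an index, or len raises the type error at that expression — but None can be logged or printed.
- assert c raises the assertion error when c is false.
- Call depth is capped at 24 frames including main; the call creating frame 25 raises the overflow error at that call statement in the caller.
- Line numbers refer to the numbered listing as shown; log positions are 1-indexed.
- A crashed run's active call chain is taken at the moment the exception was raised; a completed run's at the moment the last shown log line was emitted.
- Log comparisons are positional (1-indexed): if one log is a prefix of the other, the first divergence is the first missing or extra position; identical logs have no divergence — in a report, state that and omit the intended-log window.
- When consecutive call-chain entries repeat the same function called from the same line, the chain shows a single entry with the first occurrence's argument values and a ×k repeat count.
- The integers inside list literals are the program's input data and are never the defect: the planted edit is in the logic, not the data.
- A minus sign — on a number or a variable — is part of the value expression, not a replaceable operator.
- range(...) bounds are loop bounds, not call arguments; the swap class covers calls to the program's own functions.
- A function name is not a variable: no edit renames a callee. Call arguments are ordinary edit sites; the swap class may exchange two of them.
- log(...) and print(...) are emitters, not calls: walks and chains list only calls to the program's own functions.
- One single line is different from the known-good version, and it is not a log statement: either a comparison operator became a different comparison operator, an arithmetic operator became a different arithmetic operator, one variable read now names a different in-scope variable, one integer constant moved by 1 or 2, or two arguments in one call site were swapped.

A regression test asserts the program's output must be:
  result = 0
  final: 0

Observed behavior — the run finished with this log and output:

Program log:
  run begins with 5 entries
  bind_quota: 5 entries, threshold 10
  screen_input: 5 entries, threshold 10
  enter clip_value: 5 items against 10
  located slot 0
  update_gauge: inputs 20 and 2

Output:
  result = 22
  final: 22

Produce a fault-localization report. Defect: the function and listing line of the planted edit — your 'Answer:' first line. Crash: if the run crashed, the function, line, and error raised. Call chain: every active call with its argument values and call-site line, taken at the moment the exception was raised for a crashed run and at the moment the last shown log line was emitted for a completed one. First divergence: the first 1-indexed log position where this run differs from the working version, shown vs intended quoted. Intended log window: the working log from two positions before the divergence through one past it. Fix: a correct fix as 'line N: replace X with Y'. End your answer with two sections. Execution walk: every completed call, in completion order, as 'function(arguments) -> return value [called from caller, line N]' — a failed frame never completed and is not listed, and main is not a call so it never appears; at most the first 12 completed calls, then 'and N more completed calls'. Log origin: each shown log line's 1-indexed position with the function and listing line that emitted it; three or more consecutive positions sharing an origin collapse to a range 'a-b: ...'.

Answer: the defect is in update_gauge at line 17.
Core observation: No log line changed; the fault shows up purely in the output.
Call chain: main -> bind_quota([10, 3, 8, -4, 10], 10) (called at line 30) -> update_gauge(20, 2) (called at line 24).
First divergence: none; the two logs match at every position.
Execution walk:
  clip_value([10, 3, 8, -4, 10], 10) -> 0  [called from screen_input, line 9]
  screen_input([10, 3, 8, -4, 10], 10) -> 20  [called from bind_quota, line 22]
  update_gauge(20, 2) -> 22  [called from bind_quota, line 24]
  bind_quota([10, 3, 8, -4, 10], 10) -> 22  [called from main, line 30]
Log line origins:
  1: emitted by main (line 29)
  2: emitted by bind_quota (line 21)
  3: emitted by screen_input (line 8)
  4: emitted by clip_value (line 2)
  5: emitted by screen_input (line 10)
  6: emitted by update_gauge (line 15)
A correct fix: line 17: replace `+` with `%`.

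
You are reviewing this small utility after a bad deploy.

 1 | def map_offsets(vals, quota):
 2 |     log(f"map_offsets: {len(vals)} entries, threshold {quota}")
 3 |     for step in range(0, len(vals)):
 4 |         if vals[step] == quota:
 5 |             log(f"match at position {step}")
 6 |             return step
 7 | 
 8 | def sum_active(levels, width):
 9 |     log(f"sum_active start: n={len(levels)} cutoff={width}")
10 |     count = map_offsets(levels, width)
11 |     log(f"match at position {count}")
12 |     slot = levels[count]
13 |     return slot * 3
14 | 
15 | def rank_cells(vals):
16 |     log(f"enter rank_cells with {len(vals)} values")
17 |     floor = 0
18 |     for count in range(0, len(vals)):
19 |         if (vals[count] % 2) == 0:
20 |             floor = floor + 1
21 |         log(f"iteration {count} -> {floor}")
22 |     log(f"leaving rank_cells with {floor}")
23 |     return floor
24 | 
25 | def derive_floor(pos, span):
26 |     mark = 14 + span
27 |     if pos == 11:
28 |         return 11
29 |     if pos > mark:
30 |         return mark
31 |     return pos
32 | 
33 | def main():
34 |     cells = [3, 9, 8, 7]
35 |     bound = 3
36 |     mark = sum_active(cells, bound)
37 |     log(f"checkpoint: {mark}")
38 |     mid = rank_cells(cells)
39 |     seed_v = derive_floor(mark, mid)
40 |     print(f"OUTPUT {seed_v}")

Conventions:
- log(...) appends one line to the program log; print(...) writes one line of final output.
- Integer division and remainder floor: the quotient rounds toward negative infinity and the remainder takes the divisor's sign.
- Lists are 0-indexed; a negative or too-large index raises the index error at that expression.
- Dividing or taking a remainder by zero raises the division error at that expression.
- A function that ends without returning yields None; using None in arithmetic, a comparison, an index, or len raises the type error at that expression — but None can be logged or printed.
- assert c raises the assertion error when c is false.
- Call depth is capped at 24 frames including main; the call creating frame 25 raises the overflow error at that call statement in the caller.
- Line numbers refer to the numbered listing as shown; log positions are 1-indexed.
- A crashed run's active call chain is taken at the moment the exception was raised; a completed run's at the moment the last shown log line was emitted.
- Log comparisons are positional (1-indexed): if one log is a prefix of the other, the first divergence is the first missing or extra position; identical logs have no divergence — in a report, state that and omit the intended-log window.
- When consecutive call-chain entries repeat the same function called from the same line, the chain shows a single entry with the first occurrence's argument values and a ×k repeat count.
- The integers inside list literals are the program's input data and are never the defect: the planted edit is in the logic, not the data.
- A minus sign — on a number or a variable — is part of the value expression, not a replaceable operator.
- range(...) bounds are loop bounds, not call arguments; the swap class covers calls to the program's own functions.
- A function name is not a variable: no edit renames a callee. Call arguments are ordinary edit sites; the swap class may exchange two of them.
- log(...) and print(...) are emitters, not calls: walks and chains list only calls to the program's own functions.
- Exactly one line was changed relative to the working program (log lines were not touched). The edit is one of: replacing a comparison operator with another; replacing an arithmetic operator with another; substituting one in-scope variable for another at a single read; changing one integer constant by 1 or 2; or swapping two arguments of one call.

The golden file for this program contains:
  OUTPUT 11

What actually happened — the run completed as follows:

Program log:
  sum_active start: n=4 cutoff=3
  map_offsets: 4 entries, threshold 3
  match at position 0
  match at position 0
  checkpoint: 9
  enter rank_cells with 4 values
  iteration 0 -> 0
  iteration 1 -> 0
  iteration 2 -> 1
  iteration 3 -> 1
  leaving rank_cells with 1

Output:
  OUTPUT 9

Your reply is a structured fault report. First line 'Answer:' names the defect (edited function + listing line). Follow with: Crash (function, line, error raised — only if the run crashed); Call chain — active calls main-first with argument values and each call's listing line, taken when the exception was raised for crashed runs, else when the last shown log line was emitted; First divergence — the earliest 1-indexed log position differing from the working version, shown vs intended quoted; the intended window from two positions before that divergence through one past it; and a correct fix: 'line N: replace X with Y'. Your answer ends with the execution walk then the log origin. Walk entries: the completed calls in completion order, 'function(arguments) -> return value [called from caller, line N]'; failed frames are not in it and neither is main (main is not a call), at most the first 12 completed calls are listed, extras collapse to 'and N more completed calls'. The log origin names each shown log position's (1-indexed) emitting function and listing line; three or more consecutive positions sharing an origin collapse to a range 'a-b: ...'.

Answer: the defect is in derive_floor at line 27.
Key fact: No log line changed; the fault shows up purely in the output.
Call chain: main -> rank_cells([3, 9, 8, 7]) (called at line 38).
First divergence: there is none — every log position agrees.
Execution walk:
  map_offsets([3, 9, 8, 7], 3) -> 0  [called from sum_active, line 10]
  sum_active([3, 9, 8, 7], 3) -> 9  [called from main, line 36]
  rank_cells([3, 9, 8, 7]) -> 1  [called from main, line 38]
  derive_floor(9, 1) -> 9  [called from main, line 39]
Log line origins:
  1: logged in sum_active at line 9
  2: logged in map_offsets at line 2
  3: logged in map_offsets at line 5
  4: logged in sum_active at line 11
  5: logged in main at line 37
  6: logged in rank_cells at line 16
  7-10: logged in rank_cells at line 21
  11: logged in rank_cells at line 22
A correct fix: line 27: replace `==` with `<`.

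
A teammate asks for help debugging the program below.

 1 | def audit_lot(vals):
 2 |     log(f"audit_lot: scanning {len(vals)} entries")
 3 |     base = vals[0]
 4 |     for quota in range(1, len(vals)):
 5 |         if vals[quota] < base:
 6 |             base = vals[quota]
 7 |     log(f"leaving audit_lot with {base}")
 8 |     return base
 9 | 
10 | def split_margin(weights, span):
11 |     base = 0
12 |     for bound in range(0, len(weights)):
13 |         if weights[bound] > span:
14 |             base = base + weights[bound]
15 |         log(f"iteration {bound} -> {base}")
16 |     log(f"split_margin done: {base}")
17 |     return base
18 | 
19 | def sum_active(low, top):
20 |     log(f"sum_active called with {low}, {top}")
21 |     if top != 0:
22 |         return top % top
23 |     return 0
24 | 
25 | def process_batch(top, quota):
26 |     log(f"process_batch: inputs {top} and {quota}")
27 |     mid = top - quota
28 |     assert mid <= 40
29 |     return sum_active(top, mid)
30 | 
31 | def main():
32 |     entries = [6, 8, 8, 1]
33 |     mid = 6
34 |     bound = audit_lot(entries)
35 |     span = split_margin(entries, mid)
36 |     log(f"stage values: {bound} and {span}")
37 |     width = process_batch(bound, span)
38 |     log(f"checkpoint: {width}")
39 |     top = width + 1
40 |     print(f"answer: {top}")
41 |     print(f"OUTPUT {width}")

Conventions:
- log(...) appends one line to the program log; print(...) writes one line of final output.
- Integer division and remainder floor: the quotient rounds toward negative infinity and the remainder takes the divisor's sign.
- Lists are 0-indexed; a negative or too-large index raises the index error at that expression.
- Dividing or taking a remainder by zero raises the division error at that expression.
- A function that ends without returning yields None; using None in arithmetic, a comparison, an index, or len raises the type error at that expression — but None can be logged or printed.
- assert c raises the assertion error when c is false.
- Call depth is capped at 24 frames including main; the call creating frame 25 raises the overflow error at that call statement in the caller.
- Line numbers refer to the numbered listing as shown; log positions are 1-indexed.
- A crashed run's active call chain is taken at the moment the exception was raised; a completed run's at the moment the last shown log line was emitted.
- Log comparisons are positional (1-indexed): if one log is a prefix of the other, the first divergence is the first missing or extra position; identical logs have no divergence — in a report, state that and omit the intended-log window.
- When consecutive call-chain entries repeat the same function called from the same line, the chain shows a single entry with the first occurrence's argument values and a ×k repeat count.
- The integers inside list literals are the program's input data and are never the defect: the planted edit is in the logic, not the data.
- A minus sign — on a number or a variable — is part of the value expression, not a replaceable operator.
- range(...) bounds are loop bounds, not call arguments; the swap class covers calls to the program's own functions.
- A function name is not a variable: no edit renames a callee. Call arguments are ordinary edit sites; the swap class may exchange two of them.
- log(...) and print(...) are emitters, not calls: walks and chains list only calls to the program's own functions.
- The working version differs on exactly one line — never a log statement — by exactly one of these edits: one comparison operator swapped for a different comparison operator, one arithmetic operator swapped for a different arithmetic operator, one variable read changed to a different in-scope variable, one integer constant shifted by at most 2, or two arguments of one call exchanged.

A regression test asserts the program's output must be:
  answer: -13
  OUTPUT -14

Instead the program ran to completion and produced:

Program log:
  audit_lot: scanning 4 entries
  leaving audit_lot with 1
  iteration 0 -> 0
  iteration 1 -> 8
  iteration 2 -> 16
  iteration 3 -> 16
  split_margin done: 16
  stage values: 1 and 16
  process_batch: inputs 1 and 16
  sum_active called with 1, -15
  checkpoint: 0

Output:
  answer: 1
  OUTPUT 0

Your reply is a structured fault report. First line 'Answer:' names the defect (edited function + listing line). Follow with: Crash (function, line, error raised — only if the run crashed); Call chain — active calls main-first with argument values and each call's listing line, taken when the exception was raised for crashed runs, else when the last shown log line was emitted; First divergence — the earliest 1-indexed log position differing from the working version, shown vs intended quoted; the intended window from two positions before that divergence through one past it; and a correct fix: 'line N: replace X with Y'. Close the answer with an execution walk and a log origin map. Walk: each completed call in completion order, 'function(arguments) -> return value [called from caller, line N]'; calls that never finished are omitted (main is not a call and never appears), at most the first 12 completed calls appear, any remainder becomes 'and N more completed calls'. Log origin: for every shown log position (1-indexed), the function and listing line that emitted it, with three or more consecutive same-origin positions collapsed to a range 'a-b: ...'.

Answer: the defect is in sum_active at line 22.
Core observation: The log first diverges at position 11: the faulty run prints 'checkpoint: 0' where the working version prints 'checkpoint: -14'.
Call chain: main.
First divergence: position 11; shown 'checkpoint: 0' vs intended 'checkpoint: -14'.
Intended log window:
  9: process_batch: inputs 1 and 16
  10: sum_active called with 1, -15
  11: checkpoint: -14
Execution walk:
  audit_lot([6, 8, 8, 1]) -> 1  [called from main, line 34]
  split_margin([6, 8, 8, 1], 6) -> 16  [called from main, line 35]
  sum_active(1, -15) -> 0  [called from process_batch, line 29]
  process_batch(1, 16) -> 0  [called from main, line 37]
Log origin:
  1: emitted by audit_lot (line 2)
  2: emitted by audit_lot (line 7)
  3-6: emitted by split_margin (line 15)
  7: emitted by split_margin (line 16)
  8: emitted by main (line 36)
  9: emitted by process_batch (line 26)
  10: emitted by sum_active (line 20)
  11: emitted by main (line 38)
A correct fix: line 22: replace `top % top` with `low % top`.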